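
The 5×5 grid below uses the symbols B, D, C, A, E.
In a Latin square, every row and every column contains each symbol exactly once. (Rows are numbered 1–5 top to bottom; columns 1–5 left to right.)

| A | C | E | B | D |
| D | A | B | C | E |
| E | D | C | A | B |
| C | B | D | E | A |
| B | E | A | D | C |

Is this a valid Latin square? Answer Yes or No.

Each row is a permutation of the 5 symbols, and so is each column.

Yes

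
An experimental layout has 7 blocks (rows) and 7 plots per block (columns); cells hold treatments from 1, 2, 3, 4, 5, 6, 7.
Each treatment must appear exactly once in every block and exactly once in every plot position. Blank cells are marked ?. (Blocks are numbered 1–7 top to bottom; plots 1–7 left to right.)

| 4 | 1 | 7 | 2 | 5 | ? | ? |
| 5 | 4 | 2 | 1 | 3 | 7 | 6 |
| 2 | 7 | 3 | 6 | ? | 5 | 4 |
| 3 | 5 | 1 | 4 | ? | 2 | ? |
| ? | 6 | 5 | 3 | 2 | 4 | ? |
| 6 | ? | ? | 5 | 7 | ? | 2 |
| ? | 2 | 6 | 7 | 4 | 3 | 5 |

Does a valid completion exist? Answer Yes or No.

Yes

No block or plot among the givens repeats a symbol, and propagating forced cells runs into no contradiction.
One valid completion exists (for instance, 4 1 7 2 5 6 3 / 5 4 2 1 3 7 6 / 2 7 3 6 1 5 4 / 3 5 1 4 6 2 7 / 7 6 5 3 2 4 1 / 6 3 4 5 7 1 2 / 1 2 6 7 4 3 5).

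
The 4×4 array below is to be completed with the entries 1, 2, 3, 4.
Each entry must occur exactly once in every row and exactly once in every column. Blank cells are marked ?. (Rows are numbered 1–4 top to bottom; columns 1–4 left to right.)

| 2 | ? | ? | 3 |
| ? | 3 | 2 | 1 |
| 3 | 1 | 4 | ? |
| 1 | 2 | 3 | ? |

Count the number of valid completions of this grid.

Row 1, column 2: eliminating its row and column leaves {4}.
Row 1, column 3: eliminating its row and column leaves {1}.
Row 2, column 1: eliminating its row and column leaves {4}.
Row 3, column 4: eliminating its row and column leaves {2}.
Row 4, column 4: eliminating its row and column leaves {4}.
Only one assignment across all blanks avoids any row or column repeat, giving 1 completion.

1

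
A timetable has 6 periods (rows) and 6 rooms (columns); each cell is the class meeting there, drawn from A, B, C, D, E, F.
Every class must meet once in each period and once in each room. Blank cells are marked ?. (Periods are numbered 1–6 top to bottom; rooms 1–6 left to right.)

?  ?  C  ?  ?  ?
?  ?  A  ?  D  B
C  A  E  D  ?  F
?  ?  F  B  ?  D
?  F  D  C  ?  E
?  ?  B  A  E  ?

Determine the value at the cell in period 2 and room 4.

F

Period 1, room 6: period 1 has {C} and room 6 has {B, D, E, F}, leaving only A.
Period 3, room 5: period 3 has {A, C, D, E, F} and room 5 has {D, E}, leaving only B.
Period 1, room 5: period 1 has {A, C} and room 5 has {B, D, E}, leaving only F.
Period 1, room 4: period 1 has {A, C, F} and room 4 has {A, B, C, D}, leaving only E.
Period 2 already has {A, B, D} and room 4 already has {A, B, C, D, E}, so period 2, room 4 must be F.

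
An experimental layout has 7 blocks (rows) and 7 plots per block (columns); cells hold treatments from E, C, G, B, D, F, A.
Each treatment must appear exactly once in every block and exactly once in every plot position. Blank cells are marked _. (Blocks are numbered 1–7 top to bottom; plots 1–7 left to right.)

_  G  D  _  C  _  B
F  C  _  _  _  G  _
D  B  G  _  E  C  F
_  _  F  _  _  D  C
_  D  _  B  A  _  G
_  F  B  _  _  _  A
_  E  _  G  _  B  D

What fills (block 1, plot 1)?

E

Block 2, plot 7: block 2 has {C, G, F} and plot 7 has {C, G, B, D, F, A}, leaving only E.
Block 2, plot 3: block 2 has {E, C, G, F} and plot 3 has {G, B, D, F}, leaving only A.
Block 2, plot 4: block 2 has {E, C, G, F, A} and plot 4 has {G, B}, leaving only D.
Block 2, plot 5: block 2 has {E, C, G, D, F, A} and plot 5 has {E, C, A}, leaving only B.
Block 3, plot 4: block 3 has {E, C, G, B, D, F} and plot 4 has {G, B, D}, leaving only A.
Block 4, plot 2: block 4 has {C, D, F} and plot 2 has {E, C, G, B, D, F}, leaving only A.
Block 4, plot 4: block 4 has {C, D, F, A} and plot 4 has {G, B, D, A}, leaving only E.
Block 1, plot 4: block 1 has {C, G, B, D} and plot 4 has {E, G, B, D, A}, leaving only F.
Block 4, plot 5: block 4 has {E, C, D, F, A} and plot 5 has {E, C, B, A}, leaving only G.
Block 4, plot 1: block 4 has {E, C, G, D, F, A} and plot 1 has {D, F}, leaving only B.
Block 6, plot 4: block 6 has {B, F, A} and plot 4 has {E, G, B, D, F, A}, leaving only C.
Block 6, plot 5: block 6 has {C, B, F, A} and plot 5 has {E, C, G, B, A}, leaving only D.
Block 6, plot 6: block 6 has {C, B, D, F, A} and plot 6 has {C, G, B, D}, leaving only E.
Block 1, plot 6: block 1 has {C, G, B, D, F} and plot 6 has {E, C, G, B, D}, leaving only A.
Block 1 already has {C, G, B, D, F, A} and plot 1 already has {B, D, F}, so block 1, plot 1 must be E.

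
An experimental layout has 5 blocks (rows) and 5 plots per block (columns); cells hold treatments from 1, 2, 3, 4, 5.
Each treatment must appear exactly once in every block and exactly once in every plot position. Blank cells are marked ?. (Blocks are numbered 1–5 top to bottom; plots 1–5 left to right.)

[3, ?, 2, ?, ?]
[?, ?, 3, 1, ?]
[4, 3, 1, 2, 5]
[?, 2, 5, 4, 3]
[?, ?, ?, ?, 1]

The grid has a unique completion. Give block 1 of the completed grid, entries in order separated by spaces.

3 1 2 5 4

Block 1, plot 4: block 1 has {2, 3} and plot 4 has {1, 2, 4}, leaving only 5.
Block 1, plot 5: block 1 has {2, 3, 5} and plot 5 has {1, 3, 5}, leaving only 4.
Block 1, plot 2: block 1 has {2, 3, 4, 5} and plot 2 has {2, 3}, leaving only 1.
So block 1 reads: 3 1 2 5 4.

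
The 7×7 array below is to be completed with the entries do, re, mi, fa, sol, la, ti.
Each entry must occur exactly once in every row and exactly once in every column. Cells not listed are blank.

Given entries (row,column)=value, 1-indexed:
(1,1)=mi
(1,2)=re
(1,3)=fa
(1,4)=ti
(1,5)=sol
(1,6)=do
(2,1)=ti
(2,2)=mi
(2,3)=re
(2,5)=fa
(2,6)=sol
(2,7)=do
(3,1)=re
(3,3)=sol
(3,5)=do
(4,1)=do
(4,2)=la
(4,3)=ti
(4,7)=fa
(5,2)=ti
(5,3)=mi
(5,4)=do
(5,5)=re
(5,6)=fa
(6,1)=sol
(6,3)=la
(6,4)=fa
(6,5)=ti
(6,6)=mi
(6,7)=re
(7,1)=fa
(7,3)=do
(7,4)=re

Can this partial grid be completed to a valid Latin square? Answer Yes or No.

No row or column among the givens repeats a symbol, and propagating forced cells runs into no contradiction.
One valid completion exists (for instance, mi re fa ti sol do la / ti mi re la fa sol do / re fa sol mi do la ti / do la ti sol mi re fa / la ti mi do re fa sol / sol do la fa ti mi re / fa sol do re la ti mi).

Yes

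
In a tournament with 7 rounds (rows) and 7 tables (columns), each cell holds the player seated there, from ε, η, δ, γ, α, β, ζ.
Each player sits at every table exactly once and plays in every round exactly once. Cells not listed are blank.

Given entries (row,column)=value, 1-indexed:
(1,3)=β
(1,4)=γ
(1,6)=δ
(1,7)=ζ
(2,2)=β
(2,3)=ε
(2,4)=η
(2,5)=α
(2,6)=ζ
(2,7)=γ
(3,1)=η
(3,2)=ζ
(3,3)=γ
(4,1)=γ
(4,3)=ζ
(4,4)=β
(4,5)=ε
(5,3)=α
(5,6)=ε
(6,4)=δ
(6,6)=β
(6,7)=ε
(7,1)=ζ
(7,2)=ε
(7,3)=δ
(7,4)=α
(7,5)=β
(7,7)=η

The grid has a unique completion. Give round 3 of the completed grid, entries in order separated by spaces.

η ζ γ ε δ α β

Round 3, table 4: round 3 has {η, γ, ζ} and table 4 has {η, δ, γ, α, β}, leaving only ε.
Round 3, table 5: round 3 has {ε, η, γ, ζ} and table 5 has {ε, α, β}, leaving only δ.
Round 3, table 6: round 3 has {ε, η, δ, γ, ζ} and table 6 has {ε, δ, β, ζ}, leaving only α.
Round 3, table 7: round 3 has {ε, η, δ, γ, α, ζ} and table 7 has {ε, η, γ, ζ}, leaving only β.
So round 3 reads: η ζ γ ε δ α β.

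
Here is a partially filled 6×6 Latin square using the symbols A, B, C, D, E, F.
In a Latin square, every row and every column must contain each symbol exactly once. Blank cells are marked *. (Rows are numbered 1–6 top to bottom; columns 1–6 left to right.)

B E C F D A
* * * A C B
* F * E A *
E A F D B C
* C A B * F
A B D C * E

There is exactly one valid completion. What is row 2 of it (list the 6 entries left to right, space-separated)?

F D E A C B

Row 2, column 2: row 2 has {A, B, C} and column 2 has {A, B, C, E, F}, leaving only D.
Row 2, column 1: row 2 has {A, B, C, D} and column 1 has {A, B, E}, leaving only F.
Row 2, column 3: row 2 has {A, B, C, D, F} and column 3 has {A, C, D, F}, leaving only E.
So row 2 reads: F D E A C B.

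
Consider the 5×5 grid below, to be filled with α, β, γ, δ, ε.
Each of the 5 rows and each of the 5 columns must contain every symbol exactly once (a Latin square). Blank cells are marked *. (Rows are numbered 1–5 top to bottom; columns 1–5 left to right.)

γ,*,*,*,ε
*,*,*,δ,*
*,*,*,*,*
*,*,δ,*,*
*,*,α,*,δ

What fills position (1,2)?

δ

Row 1, column 3: row 1 has {γ, ε} and column 3 has {α, δ}, leaving only β.
Row 1, column 4: row 1 has {β, γ, ε} and column 4 has {δ}, leaving only α.
Row 1 already has {α, β, γ, ε} and column 2 already has {}, so row 1, column 2 must be δ.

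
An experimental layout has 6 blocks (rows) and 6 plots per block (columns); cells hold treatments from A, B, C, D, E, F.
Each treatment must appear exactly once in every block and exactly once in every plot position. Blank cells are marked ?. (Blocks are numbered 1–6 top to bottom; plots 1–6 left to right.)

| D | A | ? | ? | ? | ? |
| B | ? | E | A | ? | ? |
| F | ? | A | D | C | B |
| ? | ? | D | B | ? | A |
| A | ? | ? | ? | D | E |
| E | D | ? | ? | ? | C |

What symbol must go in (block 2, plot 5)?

Block 2 already has {A, B, E} and plot 5 already has {C, D}, so block 2, plot 5 must be F.

F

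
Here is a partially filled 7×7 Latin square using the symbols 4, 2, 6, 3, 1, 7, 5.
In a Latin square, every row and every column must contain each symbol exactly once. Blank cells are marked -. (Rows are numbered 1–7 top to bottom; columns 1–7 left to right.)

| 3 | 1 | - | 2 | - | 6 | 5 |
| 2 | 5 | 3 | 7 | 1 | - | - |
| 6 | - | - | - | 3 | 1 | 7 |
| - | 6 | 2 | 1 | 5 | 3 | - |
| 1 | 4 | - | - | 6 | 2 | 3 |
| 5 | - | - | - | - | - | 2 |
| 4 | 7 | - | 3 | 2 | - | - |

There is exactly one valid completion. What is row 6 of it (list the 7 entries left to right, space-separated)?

Row 6, column 2: row 6 has {2, 5} and column 2 has {4, 6, 1, 7, 5}, leaving only 3.
Row 2, column 6: row 2 has {2, 3, 1, 7, 5} and column 6 has {2, 6, 3, 1}, leaving only 4.
Row 6, column 6: row 6 has {2, 3, 5} and column 6 has {4, 2, 6, 3, 1}, leaving only 7.
Row 6, column 5: row 6 has {2, 3, 7, 5} and column 5 has {2, 6, 3, 1, 5}, leaving only 4.
Row 6, column 4: row 6 has {4, 2, 3, 7, 5} and column 4 has {2, 3, 1, 7}, leaving only 6.
Row 6, column 3: row 6 has {4, 2, 6, 3, 7, 5} and column 3 has {2, 3}, leaving only 1.
So row 6 reads: 5 3 1 6 4 7 2.

5 3 1 6 4 7 2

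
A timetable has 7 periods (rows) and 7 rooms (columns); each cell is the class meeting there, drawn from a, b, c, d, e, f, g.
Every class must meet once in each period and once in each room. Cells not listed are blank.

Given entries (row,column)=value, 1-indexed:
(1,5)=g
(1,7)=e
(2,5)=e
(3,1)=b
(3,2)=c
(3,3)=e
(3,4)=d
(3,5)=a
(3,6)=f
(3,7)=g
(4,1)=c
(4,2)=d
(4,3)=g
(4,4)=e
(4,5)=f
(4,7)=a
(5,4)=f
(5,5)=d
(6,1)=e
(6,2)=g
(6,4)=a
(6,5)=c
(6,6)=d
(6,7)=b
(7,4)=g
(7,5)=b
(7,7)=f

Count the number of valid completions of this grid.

9

Period 1, room 1: eliminating its period and room leaves {a, d, f}.
Period 1, room 2: eliminating its period and room leaves {a, b, f}.
Period 1, room 3: eliminating its period and room leaves {a, b, c, d, f}.
Period 1, room 4: eliminating its period and room leaves {b, c}.
Period 1, room 6: eliminating its period and room leaves {a, b, c}.
Period 2, room 1: eliminating its period and room leaves {a, d, f, g}.
Period 2, room 2: eliminating its period and room leaves {a, b, f}.
Period 2, room 3: eliminating its period and room leaves {a, b, c, d, f}.
Period 2, room 4: eliminating its period and room leaves {b, c}.
Period 2, room 6: eliminating its period and room leaves {a, b, c, g}.
Period 2, room 7: eliminating its period and room leaves {c, d}.
Period 4, room 6: eliminating its period and room leaves {b}.
Period 5, room 1: eliminating its period and room leaves {a, g}.
Period 5, room 2: eliminating its period and room leaves {a, b, e}.
Period 5, room 3: eliminating its period and room leaves {a, b, c}.
Period 5, room 6: eliminating its period and room leaves {a, b, c, e, g}.
Period 5, room 7: eliminating its period and room leaves {c}.
Period 6, room 3: eliminating its period and room leaves {f}.
Period 7, room 1: eliminating its period and room leaves {a, d}.
Period 7, room 2: eliminating its period and room leaves {a, e}.
Period 7, room 3: eliminating its period and room leaves {a, c, d}.
Period 7, room 6: eliminating its period and room leaves {a, c, e}.
Enumerating the assignments across these blanks that avoid any period or room repeat gives 9 completions.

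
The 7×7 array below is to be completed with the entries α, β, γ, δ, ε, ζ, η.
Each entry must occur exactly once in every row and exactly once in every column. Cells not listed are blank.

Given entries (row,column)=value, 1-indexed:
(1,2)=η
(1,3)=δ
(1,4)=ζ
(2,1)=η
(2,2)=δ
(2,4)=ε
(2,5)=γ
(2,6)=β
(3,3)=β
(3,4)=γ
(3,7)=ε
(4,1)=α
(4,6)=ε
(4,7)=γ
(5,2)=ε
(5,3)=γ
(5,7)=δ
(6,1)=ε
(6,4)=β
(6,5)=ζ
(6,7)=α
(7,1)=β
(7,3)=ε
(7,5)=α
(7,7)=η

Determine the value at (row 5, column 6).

η

Row 1, column 1: row 1 has {δ, ζ, η} and column 1 has {α, β, ε, η}, leaving only γ.
Row 1, column 6: row 1 has {γ, δ, ζ, η} and column 6 has {β, ε}, leaving only α.
Row 1, column 7: row 1 has {α, γ, δ, ζ, η} and column 7 has {α, γ, δ, ε, η}, leaving only β.
Row 1, column 5: row 1 has {α, β, γ, δ, ζ, η} and column 5 has {α, γ, ζ}, leaving only ε.
Row 2, column 7: row 2 has {β, γ, δ, ε, η} and column 7 has {α, β, γ, δ, ε, η}, leaving only ζ.
Row 2, column 3: row 2 has {β, γ, δ, ε, ζ, η} and column 3 has {β, γ, δ, ε}, leaving only α.
Row 5, column 1: row 5 has {γ, δ, ε} and column 1 has {α, β, γ, ε, η}, leaving only ζ.
Row 5 already has {γ, δ, ε, ζ} and column 6 already has {α, β, ε}, so row 5, column 6 must be η.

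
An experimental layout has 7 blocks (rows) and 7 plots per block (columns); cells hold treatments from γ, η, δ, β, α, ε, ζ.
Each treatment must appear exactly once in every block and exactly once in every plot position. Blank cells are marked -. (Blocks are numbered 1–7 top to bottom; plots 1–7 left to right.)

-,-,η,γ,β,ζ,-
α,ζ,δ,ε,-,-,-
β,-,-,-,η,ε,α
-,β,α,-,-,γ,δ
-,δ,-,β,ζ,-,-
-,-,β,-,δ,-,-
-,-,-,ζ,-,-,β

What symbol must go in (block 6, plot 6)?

η

Block 1, plot 7: block 1 has {γ, η, β, ζ} and plot 7 has {δ, β, α}, leaving only ε.
Block 1, plot 1: block 1 has {γ, η, β, ε, ζ} and plot 1 has {β, α}, leaving only δ.
Block 1, plot 2: block 1 has {γ, η, δ, β, ε, ζ} and plot 2 has {δ, β, ζ}, leaving only α.
Block 2, plot 5: block 2 has {δ, α, ε, ζ} and plot 5 has {η, δ, β, ζ}, leaving only γ.
Block 2, plot 7: block 2 has {γ, δ, α, ε, ζ} and plot 7 has {δ, β, α, ε}, leaving only η.
Block 2, plot 6: block 2 has {γ, η, δ, α, ε, ζ} and plot 6 has {γ, ε, ζ}, leaving only β.
Block 3, plot 2: block 3 has {η, β, α, ε} and plot 2 has {δ, β, α, ζ}, leaving only γ.
Block 3, plot 3: block 3 has {γ, η, β, α, ε} and plot 3 has {η, δ, β, α}, leaving only ζ.
Block 3, plot 4: block 3 has {γ, η, β, α, ε, ζ} and plot 4 has {γ, β, ε, ζ}, leaving only δ.
Block 4, plot 4: block 4 has {γ, δ, β, α} and plot 4 has {γ, δ, β, ε, ζ}, leaving only η.
Block 4, plot 5: block 4 has {γ, η, δ, β, α} and plot 5 has {γ, η, δ, β, ζ}, leaving only ε.
Block 4, plot 1: block 4 has {γ, η, δ, β, α, ε} and plot 1 has {δ, β, α}, leaving only ζ.
Block 5, plot 7: block 5 has {δ, β, ζ} and plot 7 has {η, δ, β, α, ε}, leaving only γ.
Block 5, plot 3: block 5 has {γ, δ, β, ζ} and plot 3 has {η, δ, β, α, ζ}, leaving only ε.
Block 5, plot 1: block 5 has {γ, δ, β, ε, ζ} and plot 1 has {δ, β, α, ζ}, leaving only η.
Block 5, plot 6: block 5 has {γ, η, δ, β, ε, ζ} and plot 6 has {γ, β, ε, ζ}, leaving only α.
Block 6 already has {δ, β} and plot 6 already has {γ, β, α, ε, ζ}, so block 6, plot 6 must be η.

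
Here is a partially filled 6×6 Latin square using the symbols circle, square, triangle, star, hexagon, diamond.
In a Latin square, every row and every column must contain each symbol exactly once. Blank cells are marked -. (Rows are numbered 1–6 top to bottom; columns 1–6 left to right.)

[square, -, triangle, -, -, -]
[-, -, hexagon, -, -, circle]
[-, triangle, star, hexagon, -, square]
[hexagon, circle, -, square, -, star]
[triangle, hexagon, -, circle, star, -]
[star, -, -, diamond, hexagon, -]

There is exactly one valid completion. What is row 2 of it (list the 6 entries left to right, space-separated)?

Row 2, column 1: row 2 has {circle, hexagon} and column 1 has {square, triangle, star, hexagon}, leaving only diamond.
Row 1, column 4: row 1 has {square, triangle} and column 4 has {circle, square, hexagon, diamond}, leaving only star.
Row 2, column 4: row 2 has {circle, hexagon, diamond} and column 4 has {circle, square, star, hexagon, diamond}, leaving only triangle.
Row 2, column 5: row 2 has {circle, triangle, hexagon, diamond} and column 5 has {star, hexagon}, leaving only square.
Row 2, column 2: row 2 has {circle, square, triangle, hexagon, diamond} and column 2 has {circle, triangle, hexagon}, leaving only star.
So row 2 reads: diamond star hexagon triangle square circle.

diamond star hexagon triangle square circle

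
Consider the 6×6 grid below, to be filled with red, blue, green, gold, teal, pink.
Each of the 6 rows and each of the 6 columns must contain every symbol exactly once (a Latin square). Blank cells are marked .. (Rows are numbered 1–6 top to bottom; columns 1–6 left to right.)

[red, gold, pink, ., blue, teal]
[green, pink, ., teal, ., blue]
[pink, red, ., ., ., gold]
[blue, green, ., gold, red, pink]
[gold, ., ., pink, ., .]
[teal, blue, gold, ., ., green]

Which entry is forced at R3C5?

Row 1, column 4: row 1 has {red, blue, gold, teal, pink} and column 4 has {gold, teal, pink}, leaving only green.
Row 2, column 3: row 2 has {blue, green, teal, pink} and column 3 has {gold, pink}, leaving only red.
Row 2, column 5: row 2 has {red, blue, green, teal, pink} and column 5 has {red, blue}, leaving only gold.
Row 3, column 4: row 3 has {red, gold, pink} and column 4 has {green, gold, teal, pink}, leaving only blue.
Row 4, column 3: row 4 has {red, blue, green, gold, pink} and column 3 has {red, gold, pink}, leaving only teal.
Row 3, column 3: row 3 has {red, blue, gold, pink} and column 3 has {red, gold, teal, pink}, leaving only green.
Row 3 already has {red, blue, green, gold, pink} and column 5 already has {red, blue, gold}, so row 3, column 5 must be teal.

teal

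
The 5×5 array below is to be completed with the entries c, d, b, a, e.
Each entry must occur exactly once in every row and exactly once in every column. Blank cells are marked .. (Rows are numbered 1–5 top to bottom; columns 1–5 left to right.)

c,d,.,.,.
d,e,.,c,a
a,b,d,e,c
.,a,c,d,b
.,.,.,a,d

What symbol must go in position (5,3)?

Row 1, column 4: row 1 has {c, d} and column 4 has {c, d, a, e}, leaving only b.
Row 1, column 5: row 1 has {c, d, b} and column 5 has {c, d, b, a}, leaving only e.
Row 1, column 3: row 1 has {c, d, b, e} and column 3 has {c, d}, leaving only a.
Row 2, column 3: row 2 has {c, d, a, e} and column 3 has {c, d, a}, leaving only b.
Row 5 already has {d, a} and column 3 already has {c, d, b, a}, so row 5, column 3 must be e.

e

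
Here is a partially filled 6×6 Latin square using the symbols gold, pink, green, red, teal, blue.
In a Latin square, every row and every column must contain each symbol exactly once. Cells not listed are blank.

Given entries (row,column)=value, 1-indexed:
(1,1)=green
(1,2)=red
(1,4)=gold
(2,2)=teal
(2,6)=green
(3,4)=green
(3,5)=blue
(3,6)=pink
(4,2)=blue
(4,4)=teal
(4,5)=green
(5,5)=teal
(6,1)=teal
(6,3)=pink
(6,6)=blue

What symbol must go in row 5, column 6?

red

Row 1, column 5: row 1 has {gold, green, red} and column 5 has {green, teal, blue}, leaving only pink.
Row 1, column 6: row 1 has {gold, pink, green, red} and column 6 has {pink, green, blue}, leaving only teal.
Row 1, column 3: row 1 has {gold, pink, green, red, teal} and column 3 has {pink}, leaving only blue.
Row 3, column 2: row 3 has {pink, green, blue} and column 2 has {red, teal, blue}, leaving only gold.
Row 3, column 1: row 3 has {gold, pink, green, blue} and column 1 has {green, teal}, leaving only red.
Row 3, column 3: row 3 has {gold, pink, green, red, blue} and column 3 has {pink, blue}, leaving only teal.
Row 6, column 2: row 6 has {pink, teal, blue} and column 2 has {gold, red, teal, blue}, leaving only green.
Row 5, column 2: row 5 has {teal} and column 2 has {gold, green, red, teal, blue}, leaving only pink.
Row 6, column 4: row 6 has {pink, green, teal, blue} and column 4 has {gold, green, teal}, leaving only red.
Row 5, column 4: row 5 has {pink, teal} and column 4 has {gold, green, red, teal}, leaving only blue.
Row 2, column 4: row 2 has {green, teal} and column 4 has {gold, green, red, teal, blue}, leaving only pink.
Row 5, column 1: row 5 has {pink, teal, blue} and column 1 has {green, red, teal}, leaving only gold.
Row 5 already has {gold, pink, teal, blue} and column 6 already has {pink, green, teal, blue}, so row 5, column 6 must be red.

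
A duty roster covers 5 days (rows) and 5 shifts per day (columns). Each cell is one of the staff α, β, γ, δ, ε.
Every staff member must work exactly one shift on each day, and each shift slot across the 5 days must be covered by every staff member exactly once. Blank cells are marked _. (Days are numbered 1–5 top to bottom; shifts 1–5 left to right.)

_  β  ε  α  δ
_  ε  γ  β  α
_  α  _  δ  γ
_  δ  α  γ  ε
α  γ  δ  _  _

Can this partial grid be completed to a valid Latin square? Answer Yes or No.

No day or shift among the givens repeats a symbol, and propagating forced cells runs into no contradiction.
One valid completion exists (for instance, γ β ε α δ / δ ε γ β α / ε α β δ γ / β δ α γ ε / α γ δ ε β).

Yes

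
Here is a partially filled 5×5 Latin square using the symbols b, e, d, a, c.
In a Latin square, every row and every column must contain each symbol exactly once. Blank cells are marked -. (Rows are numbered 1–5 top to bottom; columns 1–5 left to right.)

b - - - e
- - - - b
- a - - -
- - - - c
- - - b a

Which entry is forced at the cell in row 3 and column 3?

Row 3, column 5: row 3 has {a} and column 5 has {b, e, a, c}, leaving only d.
Row 3, column 3 is narrowed to {b, e, c}.
If it were e, then row 3, column 4 would be left with no valid symbol.
If it were c, then row 3, column 4 would be left with no valid symbol.
So row 3, column 3 must be b.

b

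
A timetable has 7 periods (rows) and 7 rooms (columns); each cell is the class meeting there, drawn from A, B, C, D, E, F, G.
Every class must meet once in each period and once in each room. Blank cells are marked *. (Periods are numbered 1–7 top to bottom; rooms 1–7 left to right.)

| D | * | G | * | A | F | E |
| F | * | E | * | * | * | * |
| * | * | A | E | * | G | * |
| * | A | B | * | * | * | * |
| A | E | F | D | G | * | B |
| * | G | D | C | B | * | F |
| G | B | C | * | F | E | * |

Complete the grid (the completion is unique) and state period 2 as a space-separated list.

F D E G C B A

Period 1, room 2: period 1 has {A, D, E, F, G} and room 2 has {A, B, E, G}, leaving only C.
Period 2, room 2: period 2 has {E, F} and room 2 has {A, B, C, E, G}, leaving only D.
Period 2, room 5: period 2 has {D, E, F} and room 5 has {A, B, F, G}, leaving only C.
Period 1, room 4: period 1 has {A, C, D, E, F, G} and room 4 has {C, D, E}, leaving only B.
Period 3, room 2: period 3 has {A, E, G} and room 2 has {A, B, C, D, E, G}, leaving only F.
Period 3, room 5: period 3 has {A, E, F, G} and room 5 has {A, B, C, F, G}, leaving only D.
Period 3, room 7: period 3 has {A, D, E, F, G} and room 7 has {B, E, F}, leaving only C.
Period 3, room 1: period 3 has {A, C, D, E, F, G} and room 1 has {A, D, F, G}, leaving only B.
Period 4, room 5: period 4 has {A, B} and room 5 has {A, B, C, D, F, G}, leaving only E.
Period 4, room 1: period 4 has {A, B, E} and room 1 has {A, B, D, F, G}, leaving only C.
Period 4, room 6: period 4 has {A, B, C, E} and room 6 has {E, F, G}, leaving only D.
Period 4, room 7: period 4 has {A, B, C, D, E} and room 7 has {B, C, E, F}, leaving only G.
Period 2, room 7: period 2 has {C, D, E, F} and room 7 has {B, C, E, F, G}, leaving only A.
Period 2, room 4: period 2 has {A, C, D, E, F} and room 4 has {B, C, D, E}, leaving only G.
Period 2, room 6: period 2 has {A, C, D, E, F, G} and room 6 has {D, E, F, G}, leaving only B.
So period 2 reads: F D E G C B A.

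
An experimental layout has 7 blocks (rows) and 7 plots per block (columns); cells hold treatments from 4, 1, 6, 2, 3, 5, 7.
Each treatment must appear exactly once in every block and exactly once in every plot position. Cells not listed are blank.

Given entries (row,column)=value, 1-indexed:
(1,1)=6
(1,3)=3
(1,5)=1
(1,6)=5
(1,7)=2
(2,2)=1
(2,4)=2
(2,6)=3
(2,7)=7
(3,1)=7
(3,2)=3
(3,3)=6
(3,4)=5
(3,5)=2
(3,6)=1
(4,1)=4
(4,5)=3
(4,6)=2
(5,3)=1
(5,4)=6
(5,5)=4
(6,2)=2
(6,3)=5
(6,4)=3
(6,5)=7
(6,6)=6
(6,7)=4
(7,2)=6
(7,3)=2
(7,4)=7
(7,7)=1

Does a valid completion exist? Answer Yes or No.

No

Block 3, plot 7: block 3 together with plot 7 already contain {4, 1, 6, 2, 3, 5, 7} — every symbol — so nothing can go there. The grid has no valid completion.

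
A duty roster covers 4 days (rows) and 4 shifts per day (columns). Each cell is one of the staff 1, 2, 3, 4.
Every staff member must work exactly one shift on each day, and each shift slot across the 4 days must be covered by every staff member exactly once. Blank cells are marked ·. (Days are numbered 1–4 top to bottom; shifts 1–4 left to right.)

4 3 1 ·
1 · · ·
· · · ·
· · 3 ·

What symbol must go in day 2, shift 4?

Day 1, shift 4: day 1 has {1, 3, 4} and shift 4 has {}, leaving only 2.
Day 4, shift 1: day 4 has {3} and shift 1 has {1, 4}, leaving only 2.
Day 3, shift 1: day 3 has {} and shift 1 has {1, 2, 4}, leaving only 3.
Day 2, shift 4 is narrowed to {3, 4}.
If it were 4, then day 2, shift 3 would be left with no valid symbol.
So day 2, shift 4 must be 3.

3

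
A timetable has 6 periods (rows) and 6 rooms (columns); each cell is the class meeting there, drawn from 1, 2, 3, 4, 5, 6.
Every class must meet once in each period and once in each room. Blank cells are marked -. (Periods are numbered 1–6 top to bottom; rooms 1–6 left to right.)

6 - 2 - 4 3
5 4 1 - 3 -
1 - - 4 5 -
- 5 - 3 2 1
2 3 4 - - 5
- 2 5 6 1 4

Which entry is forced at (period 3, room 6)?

2

Period 1, room 2: period 1 has {2, 3, 4, 6} and room 2 has {2, 3, 4, 5}, leaving only 1.
Period 1, room 4: period 1 has {1, 2, 3, 4, 6} and room 4 has {3, 4, 6}, leaving only 5.
Period 2, room 4: period 2 has {1, 3, 4, 5} and room 4 has {3, 4, 5, 6}, leaving only 2.
Period 2, room 6: period 2 has {1, 2, 3, 4, 5} and room 6 has {1, 3, 4, 5}, leaving only 6.
Period 3 already has {1, 4, 5} and room 6 already has {1, 3, 4, 5, 6}, so period 3, room 6 must be 2.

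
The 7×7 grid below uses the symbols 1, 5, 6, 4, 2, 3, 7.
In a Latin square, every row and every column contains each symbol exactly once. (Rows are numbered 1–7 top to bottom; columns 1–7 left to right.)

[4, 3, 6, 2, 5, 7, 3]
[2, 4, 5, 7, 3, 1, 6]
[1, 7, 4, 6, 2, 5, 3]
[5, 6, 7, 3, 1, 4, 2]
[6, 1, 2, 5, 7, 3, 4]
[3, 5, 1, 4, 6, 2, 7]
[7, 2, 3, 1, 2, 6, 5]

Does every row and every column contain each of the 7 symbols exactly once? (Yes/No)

Row 7 contains 2 twice (at columns 2 and 5); row 1 is also not a permutation.

No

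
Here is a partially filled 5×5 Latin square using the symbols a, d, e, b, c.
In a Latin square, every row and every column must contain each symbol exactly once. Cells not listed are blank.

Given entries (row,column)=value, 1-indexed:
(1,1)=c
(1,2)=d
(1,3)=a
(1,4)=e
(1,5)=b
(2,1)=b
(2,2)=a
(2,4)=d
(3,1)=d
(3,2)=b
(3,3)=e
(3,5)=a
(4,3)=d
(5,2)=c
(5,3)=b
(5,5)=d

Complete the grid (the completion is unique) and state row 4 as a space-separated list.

a e d b c

Row 4, column 2: row 4 has {d} and column 2 has {a, d, b, c}, leaving only e.
Row 4, column 1: row 4 has {d, e} and column 1 has {d, b, c}, leaving only a.
Row 4, column 5: row 4 has {a, d, e} and column 5 has {a, d, b}, leaving only c.
Row 4, column 4: row 4 has {a, d, e, c} and column 4 has {d, e}, leaving only b.
So row 4 reads: a e d b c.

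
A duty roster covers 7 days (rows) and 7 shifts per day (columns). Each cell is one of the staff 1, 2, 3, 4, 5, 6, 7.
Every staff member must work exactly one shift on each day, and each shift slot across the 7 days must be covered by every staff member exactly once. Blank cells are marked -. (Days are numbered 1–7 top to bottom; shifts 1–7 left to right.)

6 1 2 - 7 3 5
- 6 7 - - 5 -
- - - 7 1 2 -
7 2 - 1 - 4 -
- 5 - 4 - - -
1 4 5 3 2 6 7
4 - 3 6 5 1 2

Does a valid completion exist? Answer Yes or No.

Day 1, shift 4: day 1 together with shift 4 already contain {1, 2, 3, 4, 5, 6, 7} — every symbol — so nothing can go there. The grid has no valid completion.

No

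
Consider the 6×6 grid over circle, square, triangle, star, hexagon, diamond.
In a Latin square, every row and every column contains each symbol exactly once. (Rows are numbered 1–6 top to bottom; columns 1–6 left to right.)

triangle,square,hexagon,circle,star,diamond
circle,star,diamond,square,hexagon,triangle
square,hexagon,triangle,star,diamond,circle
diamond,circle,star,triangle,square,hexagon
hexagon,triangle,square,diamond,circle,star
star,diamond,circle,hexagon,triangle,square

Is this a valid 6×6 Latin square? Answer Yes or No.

Yes

Each row is a permutation of the 6 symbols, and so is each column.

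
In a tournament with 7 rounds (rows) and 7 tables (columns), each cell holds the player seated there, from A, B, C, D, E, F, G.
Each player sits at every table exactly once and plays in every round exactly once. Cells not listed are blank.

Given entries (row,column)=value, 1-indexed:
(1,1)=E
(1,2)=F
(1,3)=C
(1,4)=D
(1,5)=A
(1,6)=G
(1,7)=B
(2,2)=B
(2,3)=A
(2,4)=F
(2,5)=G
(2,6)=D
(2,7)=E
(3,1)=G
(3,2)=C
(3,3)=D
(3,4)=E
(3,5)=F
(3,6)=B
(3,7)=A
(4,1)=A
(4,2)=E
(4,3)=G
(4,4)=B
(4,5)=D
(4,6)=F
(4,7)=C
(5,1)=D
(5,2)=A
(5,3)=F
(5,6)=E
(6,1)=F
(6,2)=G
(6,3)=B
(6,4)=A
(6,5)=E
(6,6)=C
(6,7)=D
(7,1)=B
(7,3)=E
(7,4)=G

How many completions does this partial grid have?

1

Round 2, table 1: eliminating its round and table leaves {C}.
Round 5, table 4: eliminating its round and table leaves {C}.
Round 5, table 5: eliminating its round and table leaves {B, C}.
Round 5, table 7: eliminating its round and table leaves {G}.
Round 7, table 2: eliminating its round and table leaves {D}.
Round 7, table 5: eliminating its round and table leaves {C}.
Round 7, table 6: eliminating its round and table leaves {A}.
Round 7, table 7: eliminating its round and table leaves {F}.
Only one assignment across all blanks avoids any round or table repeat, giving 1 completion.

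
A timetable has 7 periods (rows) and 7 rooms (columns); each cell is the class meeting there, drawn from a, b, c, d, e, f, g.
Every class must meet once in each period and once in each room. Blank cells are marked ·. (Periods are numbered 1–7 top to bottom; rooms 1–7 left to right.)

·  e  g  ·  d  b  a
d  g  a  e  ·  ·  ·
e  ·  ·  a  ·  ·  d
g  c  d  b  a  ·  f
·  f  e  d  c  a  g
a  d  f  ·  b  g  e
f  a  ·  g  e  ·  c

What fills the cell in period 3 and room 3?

c

Period 1, room 1: period 1 has {a, b, d, e, g} and room 1 has {a, d, e, f, g}, leaving only c.
Period 1, room 4: period 1 has {a, b, c, d, e, g} and room 4 has {a, b, d, e, g}, leaving only f.
Period 2, room 5: period 2 has {a, d, e, g} and room 5 has {a, b, c, d, e}, leaving only f.
Period 2, room 6: period 2 has {a, d, e, f, g} and room 6 has {a, b, g}, leaving only c.
Period 2, room 7: period 2 has {a, c, d, e, f, g} and room 7 has {a, c, d, e, f, g}, leaving only b.
Period 3, room 2: period 3 has {a, d, e} and room 2 has {a, c, d, e, f, g}, leaving only b.
Period 3 already has {a, b, d, e} and room 3 already has {a, d, e, f, g}, so period 3, room 3 must be c.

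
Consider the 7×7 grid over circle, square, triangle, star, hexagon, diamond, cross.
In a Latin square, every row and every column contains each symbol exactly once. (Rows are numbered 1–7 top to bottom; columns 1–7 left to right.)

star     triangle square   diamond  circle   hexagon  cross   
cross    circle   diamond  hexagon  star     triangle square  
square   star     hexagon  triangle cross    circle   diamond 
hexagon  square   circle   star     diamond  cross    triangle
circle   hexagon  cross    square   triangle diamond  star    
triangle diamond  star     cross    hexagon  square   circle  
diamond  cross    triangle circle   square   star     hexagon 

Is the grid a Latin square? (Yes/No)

Each row is a permutation of the 7 symbols, and so is each column.

Yes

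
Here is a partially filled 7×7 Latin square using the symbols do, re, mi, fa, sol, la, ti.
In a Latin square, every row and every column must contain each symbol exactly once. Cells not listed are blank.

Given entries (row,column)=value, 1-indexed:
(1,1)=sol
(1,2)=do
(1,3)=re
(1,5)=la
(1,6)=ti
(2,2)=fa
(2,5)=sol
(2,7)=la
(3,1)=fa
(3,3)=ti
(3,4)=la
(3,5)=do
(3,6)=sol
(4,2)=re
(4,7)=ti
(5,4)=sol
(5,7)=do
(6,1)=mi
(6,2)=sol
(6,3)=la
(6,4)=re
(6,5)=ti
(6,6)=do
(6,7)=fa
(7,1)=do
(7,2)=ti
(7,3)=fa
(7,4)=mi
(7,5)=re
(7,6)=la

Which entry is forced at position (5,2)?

Row 1, column 4: row 1 has {do, re, sol, la, ti} and column 4 has {re, mi, sol, la}, leaving only fa.
Row 1, column 7: row 1 has {do, re, fa, sol, la, ti} and column 7 has {do, fa, la, ti}, leaving only mi.
Row 3, column 2: row 3 has {do, fa, sol, la, ti} and column 2 has {do, re, fa, sol, ti}, leaving only mi.
Row 5 already has {do, sol} and column 2 already has {do, re, mi, fa, sol, ti}, so row 5, column 2 must be la.

la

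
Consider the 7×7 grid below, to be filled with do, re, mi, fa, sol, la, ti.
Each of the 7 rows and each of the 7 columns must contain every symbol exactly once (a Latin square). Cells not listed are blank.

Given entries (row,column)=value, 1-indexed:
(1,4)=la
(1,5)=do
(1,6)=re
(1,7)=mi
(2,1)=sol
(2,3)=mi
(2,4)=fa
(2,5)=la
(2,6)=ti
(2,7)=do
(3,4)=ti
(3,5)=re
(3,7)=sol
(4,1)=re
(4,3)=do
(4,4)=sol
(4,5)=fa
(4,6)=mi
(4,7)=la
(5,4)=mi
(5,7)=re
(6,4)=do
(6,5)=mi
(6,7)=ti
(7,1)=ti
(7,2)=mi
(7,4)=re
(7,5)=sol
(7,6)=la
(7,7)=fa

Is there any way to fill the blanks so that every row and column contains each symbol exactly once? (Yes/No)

No

Row 7, column 3: row 7 together with column 3 already contain {do, re, mi, fa, sol, la, ti} — every symbol — so nothing can go there. The grid has no valid completion.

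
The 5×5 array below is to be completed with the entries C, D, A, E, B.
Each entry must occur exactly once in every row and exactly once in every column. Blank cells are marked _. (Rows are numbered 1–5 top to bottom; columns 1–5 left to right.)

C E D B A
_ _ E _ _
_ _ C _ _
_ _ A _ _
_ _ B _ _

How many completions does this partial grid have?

Row 2, column 1: eliminating its row and column leaves {D, A, B}.
Row 2, column 2: eliminating its row and column leaves {C, D, A, B}.
Row 2, column 4: eliminating its row and column leaves {C, D, A}.
Row 2, column 5: eliminating its row and column leaves {C, D, B}.
Row 3, column 1: eliminating its row and column leaves {D, A, E, B}.
Row 3, column 2: eliminating its row and column leaves {D, A, B}.
Row 3, column 4: eliminating its row and column leaves {D, A, E}.
Row 3, column 5: eliminating its row and column leaves {D, E, B}.
Row 4, column 1: eliminating its row and column leaves {D, E, B}.
Row 4, column 2: eliminating its row and column leaves {C, D, B}.
Row 4, column 4: eliminating its row and column leaves {C, D, E}.
Row 4, column 5: eliminating its row and column leaves {C, D, E, B}.
Row 5, column 1: eliminating its row and column leaves {D, A, E}.
Row 5, column 2: eliminating its row and column leaves {C, D, A}.
Row 5, column 4: eliminating its row and column leaves {C, D, A, E}.
Row 5, column 5: eliminating its row and column leaves {C, D, E}.
Enumerating the assignments across these blanks that avoid any row or column repeat gives 56 completions.

56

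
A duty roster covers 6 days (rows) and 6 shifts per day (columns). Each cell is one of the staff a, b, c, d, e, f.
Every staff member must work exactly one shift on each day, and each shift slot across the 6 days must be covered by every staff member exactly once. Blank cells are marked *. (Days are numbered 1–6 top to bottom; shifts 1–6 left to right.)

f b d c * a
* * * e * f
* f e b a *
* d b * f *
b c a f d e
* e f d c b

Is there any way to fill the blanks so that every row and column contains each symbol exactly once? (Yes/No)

Yes

No day or shift among the givens repeats a symbol, and propagating forced cells runs into no contradiction.
One valid completion exists (for instance, f b d c e a / d a c e b f / c f e b a d / e d b a f c / b c a f d e / a e f d c b).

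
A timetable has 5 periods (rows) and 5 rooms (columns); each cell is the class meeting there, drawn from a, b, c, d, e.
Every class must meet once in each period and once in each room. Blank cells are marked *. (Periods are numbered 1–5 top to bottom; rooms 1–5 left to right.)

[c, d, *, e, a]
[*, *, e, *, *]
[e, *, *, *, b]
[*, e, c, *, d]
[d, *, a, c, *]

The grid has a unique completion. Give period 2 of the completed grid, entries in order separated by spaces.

b a e d c

Period 2, room 5: period 2 has {e} and room 5 has {a, b, d}, leaving only c.
Period 1, room 3: period 1 has {a, c, d, e} and room 3 has {a, c, e}, leaving only b.
Period 3, room 3: period 3 has {b, e} and room 3 has {a, b, c, e}, leaving only d.
Period 3, room 4: period 3 has {b, d, e} and room 4 has {c, e}, leaving only a.
Period 3, room 2: period 3 has {a, b, d, e} and room 2 has {d, e}, leaving only c.
Period 4, room 4: period 4 has {c, d, e} and room 4 has {a, c, e}, leaving only b.
Period 2, room 4: period 2 has {c, e} and room 4 has {a, b, c, e}, leaving only d.
Period 4, room 1: period 4 has {b, c, d, e} and room 1 has {c, d, e}, leaving only a.
Period 2, room 1: period 2 has {c, d, e} and room 1 has {a, c, d, e}, leaving only b.
Period 2, room 2: period 2 has {b, c, d, e} and room 2 has {c, d, e}, leaving only a.
So period 2 reads: b a e d c.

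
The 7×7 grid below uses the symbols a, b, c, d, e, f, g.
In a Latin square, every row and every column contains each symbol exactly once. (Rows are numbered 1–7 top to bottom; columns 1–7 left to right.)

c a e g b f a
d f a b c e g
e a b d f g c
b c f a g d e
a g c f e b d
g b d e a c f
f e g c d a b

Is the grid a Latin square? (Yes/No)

No

Row 1 contains a twice (at columns 2 and 7), so it is not a permutation.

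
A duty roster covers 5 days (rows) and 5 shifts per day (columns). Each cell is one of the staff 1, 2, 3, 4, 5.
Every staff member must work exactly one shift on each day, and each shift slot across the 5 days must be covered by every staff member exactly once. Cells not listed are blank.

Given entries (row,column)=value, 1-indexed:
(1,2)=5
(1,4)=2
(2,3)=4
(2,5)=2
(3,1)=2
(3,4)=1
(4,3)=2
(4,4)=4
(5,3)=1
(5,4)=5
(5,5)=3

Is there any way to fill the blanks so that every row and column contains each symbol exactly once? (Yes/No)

No

Day 1, shift 3: day 1 has {2, 5} and shift 3 has {1, 2, 4}, so it must be 3.
Day 2, shift 4: day 2 has {2, 4} and shift 4 has {1, 2, 4, 5}, so it must be 3.
Day 2, shift 2: day 2 has {2, 3, 4} and shift 2 has {5}, so it must be 1.
Day 2, shift 1: day 2 has {1, 2, 3, 4} and shift 1 has {2}, so it must be 5.
Day 3, shift 3: day 3 has {1, 2} and shift 3 has {1, 2, 3, 4}, so it must be 5.
Day 3, shift 5: day 3 has {1, 2, 5} and shift 5 has {2, 3}, so it must be 4.
Day 1, shift 5: day 1 has {2, 3, 5} and shift 5 has {2, 3, 4}, so it must be 1.
Day 1, shift 1: day 1 has {1, 2, 3, 5} and shift 1 has {2, 5}, so it must be 4.
Now day 5, shift 1: day 5 together with shift 1 already contain {1, 2, 3, 4, 5} — every symbol — so nothing can go there. The grid has no valid completion.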